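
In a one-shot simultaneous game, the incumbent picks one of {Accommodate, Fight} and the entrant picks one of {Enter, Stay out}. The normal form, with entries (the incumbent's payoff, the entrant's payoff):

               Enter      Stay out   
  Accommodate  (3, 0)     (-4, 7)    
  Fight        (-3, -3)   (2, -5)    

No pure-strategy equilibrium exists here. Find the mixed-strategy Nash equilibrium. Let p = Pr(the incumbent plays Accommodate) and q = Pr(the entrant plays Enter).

p = 2/9, q = 1/2

For the entrant to be willing to mix, the entrant must be indifferent between Enter and Stay out, which pins down the incumbent's mix.
  the entrant's payoff to Enter: p·0 + (1−p)·(-3) = 3p - 3
  the entrant's payoff to Stay out: p·7 + (1−p)·(-5) = 12p - 5
  3p - 3 = 12p - 5  ⇒  -9p = -2  ⇒  p = 2/9.
In a mixed equilibrium the incumbent is indifferent between Accommodate and Fight; this condition fixes q.
  the incumbent's payoff from Accommodate: q·3 + (1−q)·(-4) = 7q - 4
  the incumbent's payoff from Fight: q·(-3) + (1−q)·2 = -5q + 2
  7q - 4 = -5q + 2  ⇒  12q = 6  ⇒  q = 1/2.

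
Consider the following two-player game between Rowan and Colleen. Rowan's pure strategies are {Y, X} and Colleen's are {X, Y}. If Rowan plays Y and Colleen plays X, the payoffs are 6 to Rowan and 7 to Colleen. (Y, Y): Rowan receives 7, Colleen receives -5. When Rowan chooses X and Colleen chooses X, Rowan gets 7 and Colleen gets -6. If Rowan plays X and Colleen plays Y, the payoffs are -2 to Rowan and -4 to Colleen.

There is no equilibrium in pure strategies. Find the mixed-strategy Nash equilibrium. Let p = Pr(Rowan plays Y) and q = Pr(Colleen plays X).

For Colleen to be willing to mix, Colleen must be indifferent between X and Y, which pins down Rowan's mix.
  Colleen's payoff to X: p·7 + (1−p)·(-6) = 13p - 6
  Colleen's payoff to Y: p·(-5) + (1−p)·(-4) = -p - 4
  13p - 6 = -p - 4  ⇒  14p = 2  ⇒  p = 1/7.
Rowan's indifference between Y and X determines Colleen's mixing probability q:
  Rowan's payoff to Y: q·6 + (1−q)·7 = -q + 7
  Rowan's payoff to X: q·7 + (1−q)·(-2) = 9q - 2
  -q + 7 = 9q - 2  ⇒  -10q = -9  ⇒  q = 9/10.

p = 1/7, q = 9/10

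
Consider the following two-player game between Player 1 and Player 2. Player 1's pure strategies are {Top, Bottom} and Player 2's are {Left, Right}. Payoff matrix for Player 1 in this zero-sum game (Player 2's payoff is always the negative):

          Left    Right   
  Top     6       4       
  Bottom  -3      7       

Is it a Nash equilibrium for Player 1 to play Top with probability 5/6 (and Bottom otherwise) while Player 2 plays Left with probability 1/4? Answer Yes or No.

Yes

Check Player 2's indifference given Player 1's mix p = 5/6:
  payoff from Left = -9/2; payoff from Right = -9/2 — equal.
Check Player 1's indifference given Player 2's mix q = 1/4:
  payoff from Top = 9/2; payoff from Bottom = 9/2 — equal.
Both players are indifferent, so neither can profitably deviate.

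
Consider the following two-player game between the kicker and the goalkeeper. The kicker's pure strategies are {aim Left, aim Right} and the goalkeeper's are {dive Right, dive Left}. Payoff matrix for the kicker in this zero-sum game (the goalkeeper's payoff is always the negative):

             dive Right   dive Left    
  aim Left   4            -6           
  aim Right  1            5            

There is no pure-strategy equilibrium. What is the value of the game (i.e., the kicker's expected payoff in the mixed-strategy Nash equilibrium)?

v = 13/7

The goalkeeper's mix must leave the kicker indifferent between aim Left and aim Right.
  the kicker's payoff to aim Left: q·4 + (1−q)·(-6) = 10q - 6
  the kicker's payoff to aim Right: q·1 + (1−q)·5 = -4q + 5
  10q - 6 = -4q + 5  ⇒  14q = 11  ⇒  q = 11/14.
The value is the kicker's expected payoff against this mix (using aim Left): (11/14)·4 + (3/14)·(-6) = 13/7.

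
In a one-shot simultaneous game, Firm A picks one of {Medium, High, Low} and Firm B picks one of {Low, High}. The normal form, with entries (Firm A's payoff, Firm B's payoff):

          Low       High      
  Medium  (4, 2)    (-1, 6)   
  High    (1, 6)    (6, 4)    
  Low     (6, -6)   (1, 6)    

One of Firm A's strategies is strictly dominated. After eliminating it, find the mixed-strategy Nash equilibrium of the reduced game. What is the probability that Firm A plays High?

Firm A's strategy Medium is strictly dominated by Low: 6 > 4 and 1 > -1. Eliminate Medium.
Firm B's indifference between Low and High determines Firm A's mixing probability p:
  Firm B's payoff to Low: p·6 + (1−p)·(-6) = 12p - 6
  Firm B's payoff to High: p·4 + (1−p)·6 = -2p + 6
  12p - 6 = -2p + 6  ⇒  14p = 12  ⇒  p = 6/7.

p = 6/7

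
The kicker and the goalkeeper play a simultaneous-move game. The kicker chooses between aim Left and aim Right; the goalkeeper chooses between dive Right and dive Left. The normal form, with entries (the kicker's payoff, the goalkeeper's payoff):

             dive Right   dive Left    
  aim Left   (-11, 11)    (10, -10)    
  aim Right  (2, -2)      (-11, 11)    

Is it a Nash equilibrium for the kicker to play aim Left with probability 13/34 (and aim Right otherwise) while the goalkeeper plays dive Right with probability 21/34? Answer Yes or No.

Check the goalkeeper's indifference given the kicker's mix p = 13/34:
  payoff from dive Right = 101/34; payoff from dive Left = 101/34 — equal.
Check the kicker's indifference given the goalkeeper's mix q = 21/34:
  payoff from aim Left = -101/34; payoff from aim Right = -101/34 — equal.
Both players are indifferent, so neither can profitably deviate.

Yes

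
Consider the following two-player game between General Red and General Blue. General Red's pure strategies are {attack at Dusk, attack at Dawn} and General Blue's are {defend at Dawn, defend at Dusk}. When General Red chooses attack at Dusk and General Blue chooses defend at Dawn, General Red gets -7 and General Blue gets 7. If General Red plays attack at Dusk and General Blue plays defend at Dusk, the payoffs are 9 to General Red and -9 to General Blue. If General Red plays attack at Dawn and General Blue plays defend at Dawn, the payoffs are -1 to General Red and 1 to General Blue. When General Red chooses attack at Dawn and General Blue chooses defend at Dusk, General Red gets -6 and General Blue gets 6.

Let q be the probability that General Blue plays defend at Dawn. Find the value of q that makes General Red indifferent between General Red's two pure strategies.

For General Red to be willing to mix, General Red must be indifferent between attack at Dusk and attack at Dawn, which pins down General Blue's mix.
  General Red's expected payoff from attack at Dusk: q·(-7) + (1−q)·9 = -16q + 9
  General Red's expected payoff from attack at Dawn: q·(-1) + (1−q)·(-6) = 5q - 6
  -16q + 9 = 5q - 6  ⇒  -21q = -15  ⇒  q = 5/7.

q = 5/7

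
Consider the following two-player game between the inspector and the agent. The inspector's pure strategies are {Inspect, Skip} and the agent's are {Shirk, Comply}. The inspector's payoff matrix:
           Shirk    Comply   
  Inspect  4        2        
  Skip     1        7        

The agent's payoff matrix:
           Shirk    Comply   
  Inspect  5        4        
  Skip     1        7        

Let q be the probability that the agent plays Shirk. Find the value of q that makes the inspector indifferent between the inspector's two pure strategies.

For the inspector to be willing to mix, the inspector must be indifferent between Inspect and Skip, which pins down the agent's mix.
  the inspector's expected payoff from Inspect: q·4 + (1−q)·2 = 2q + 2
  the inspector's expected payoff from Skip: q·1 + (1−q)·7 = -6q + 7
  2q + 2 = -6q + 7  ⇒  8q = 5  ⇒  q = 5/8.

q = 5/8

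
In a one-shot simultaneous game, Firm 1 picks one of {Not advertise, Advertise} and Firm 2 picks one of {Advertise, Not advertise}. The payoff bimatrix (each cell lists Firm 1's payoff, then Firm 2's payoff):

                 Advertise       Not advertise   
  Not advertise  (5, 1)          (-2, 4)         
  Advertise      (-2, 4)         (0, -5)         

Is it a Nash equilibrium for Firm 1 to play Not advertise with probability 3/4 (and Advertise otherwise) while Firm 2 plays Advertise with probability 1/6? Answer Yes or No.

Given Firm 2's mix q = 1/6, Firm 1's payoff from Not advertise is -5/6 but from Advertise is -1/3. Firm 1 strictly prefers Advertise, so Firm 1 would not mix.
So the proposed profile is not a Nash equilibrium.

No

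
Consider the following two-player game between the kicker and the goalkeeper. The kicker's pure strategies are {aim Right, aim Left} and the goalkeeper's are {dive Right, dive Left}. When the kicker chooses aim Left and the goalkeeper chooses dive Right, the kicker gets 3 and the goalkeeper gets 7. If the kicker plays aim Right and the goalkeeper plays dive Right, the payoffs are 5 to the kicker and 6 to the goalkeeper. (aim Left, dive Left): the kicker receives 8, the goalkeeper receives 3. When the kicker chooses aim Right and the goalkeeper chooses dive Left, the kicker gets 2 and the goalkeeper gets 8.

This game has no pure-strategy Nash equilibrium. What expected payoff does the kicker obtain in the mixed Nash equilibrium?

The goalkeeper's mix must leave the kicker indifferent between aim Right and aim Left.
  the kicker's payoff to aim Right: q·5 + (1−q)·2 = 3q + 2
  the kicker's payoff to aim Left: q·3 + (1−q)·8 = -5q + 8
  3q + 2 = -5q + 8  ⇒  8q = 6  ⇒  q = 3/4.
At equilibrium the kicker is indifferent across rows, so the kicker's payoff equals the payoff from aim Right: (3/4)·5 + (1/4)·2 = 17/4.

17/4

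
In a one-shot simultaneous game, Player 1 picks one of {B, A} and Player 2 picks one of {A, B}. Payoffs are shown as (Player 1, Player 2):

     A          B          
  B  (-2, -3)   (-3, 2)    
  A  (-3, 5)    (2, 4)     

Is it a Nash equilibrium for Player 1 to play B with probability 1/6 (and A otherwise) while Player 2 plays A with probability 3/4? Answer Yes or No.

Given Player 2's mix q = 3/4, Player 1's payoff from B is -9/4 but from A is -7/4. Player 1 strictly prefers A, so Player 1 would not mix.
So the proposed profile is not a Nash equilibrium.

No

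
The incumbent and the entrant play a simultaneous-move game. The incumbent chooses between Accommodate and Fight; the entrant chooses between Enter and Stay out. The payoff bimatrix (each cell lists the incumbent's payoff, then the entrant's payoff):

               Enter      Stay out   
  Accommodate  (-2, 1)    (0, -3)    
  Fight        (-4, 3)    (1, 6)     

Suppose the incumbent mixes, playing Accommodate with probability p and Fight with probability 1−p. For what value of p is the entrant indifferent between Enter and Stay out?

Set the entrant's expected payoff from Enter equal to that from Stay out:
  the entrant's expected payoff from Enter: p·1 + (1−p)·3 = -2p + 3
  the entrant's expected payoff from Stay out: p·(-3) + (1−p)·6 = -9p + 6
  -2p + 3 = -9p + 6  ⇒  7p = 3  ⇒  p = 3/7.

p = 3/7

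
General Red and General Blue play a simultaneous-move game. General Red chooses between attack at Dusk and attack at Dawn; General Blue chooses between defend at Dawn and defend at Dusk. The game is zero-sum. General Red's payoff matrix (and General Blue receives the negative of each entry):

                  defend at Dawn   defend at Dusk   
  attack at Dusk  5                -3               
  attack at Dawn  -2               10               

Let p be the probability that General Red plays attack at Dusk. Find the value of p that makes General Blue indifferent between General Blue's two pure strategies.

General Blue's indifference between defend at Dawn and defend at Dusk determines General Red's mixing probability p:
  General Blue's payoff from defend at Dawn: p·(-5) + (1−p)·2 = -7p + 2
  General Blue's payoff from defend at Dusk: p·3 + (1−p)·(-10) = 13p - 10
  -7p + 2 = 13p - 10  ⇒  -20p = -12  ⇒  p = 3/5.

p = 3/5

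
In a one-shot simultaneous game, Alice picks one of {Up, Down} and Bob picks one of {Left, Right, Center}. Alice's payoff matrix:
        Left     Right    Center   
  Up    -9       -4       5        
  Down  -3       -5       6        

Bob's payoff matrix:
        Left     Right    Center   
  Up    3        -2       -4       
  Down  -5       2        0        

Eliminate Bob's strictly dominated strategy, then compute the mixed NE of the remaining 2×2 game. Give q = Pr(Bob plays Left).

q = 1/7

Bob's strategy Center is strictly dominated by Right: -2 > -4 and 2 > 0. Eliminate Center.
In a mixed equilibrium Alice is indifferent between Up and Down; this condition fixes q.
  Alice's expected payoff from Up: q·(-9) + (1−q)·(-4) = -5q - 4
  Alice's expected payoff from Down: q·(-3) + (1−q)·(-5) = 2q - 5
  -5q - 4 = 2q - 5  ⇒  -7q = -1  ⇒  q = 1/7.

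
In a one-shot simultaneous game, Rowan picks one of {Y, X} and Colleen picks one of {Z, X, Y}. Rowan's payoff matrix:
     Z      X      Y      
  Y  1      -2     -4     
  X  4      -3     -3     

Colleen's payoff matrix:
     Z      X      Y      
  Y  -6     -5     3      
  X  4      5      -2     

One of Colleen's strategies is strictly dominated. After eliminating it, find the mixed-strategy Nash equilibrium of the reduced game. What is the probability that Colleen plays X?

Colleen's strategy Z is strictly dominated by X: -5 > -6 and 5 > 4. Eliminate Z.
In a mixed equilibrium Rowan is indifferent between Y and X; this condition fixes q.
  Rowan's expected payoff from Y: q·(-2) + (1−q)·(-4) = 2q - 4
  Rowan's expected payoff from X: q·(-3) + (1−q)·(-3) = -3
  2q - 4 = -3  ⇒  2q = 1  ⇒  q = 1/2.

q = 1/2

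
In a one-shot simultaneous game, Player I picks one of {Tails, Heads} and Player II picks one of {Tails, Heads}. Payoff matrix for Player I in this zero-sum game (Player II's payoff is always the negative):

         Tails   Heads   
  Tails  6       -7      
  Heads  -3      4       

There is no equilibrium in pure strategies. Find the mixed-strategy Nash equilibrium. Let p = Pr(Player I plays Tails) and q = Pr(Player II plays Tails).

Set Player II's expected payoff from Tails equal to that from Heads:
  Player II's payoff to Tails: p·(-6) + (1−p)·3 = -9p + 3
  Player II's payoff to Heads: p·7 + (1−p)·(-4) = 11p - 4
  -9p + 3 = 11p - 4  ⇒  -20p = -7  ⇒  p = 7/20.
Player I's indifference between Tails and Heads determines Player II's mixing probability q:
  Player I's payoff from Tails: q·6 + (1−q)·(-7) = 13q - 7
  Player I's payoff from Heads: q·(-3) + (1−q)·4 = -7q + 4
  13q - 7 = -7q + 4  ⇒  20q = 11  ⇒  q = 11/20.

p = 7/20, q = 11/20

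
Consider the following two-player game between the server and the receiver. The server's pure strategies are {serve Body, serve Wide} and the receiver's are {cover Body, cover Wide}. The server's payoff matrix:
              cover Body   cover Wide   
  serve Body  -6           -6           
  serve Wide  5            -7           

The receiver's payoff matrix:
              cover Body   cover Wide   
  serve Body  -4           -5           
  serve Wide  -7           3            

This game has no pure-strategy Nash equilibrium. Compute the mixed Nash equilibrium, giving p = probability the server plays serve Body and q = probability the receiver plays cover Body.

Set the receiver's expected payoff from cover Body equal to that from cover Wide:
  the receiver's payoff to cover Body: p·(-4) + (1−p)·(-7) = 3p - 7
  the receiver's payoff to cover Wide: p·(-5) + (1−p)·3 = -8p + 3
  3p - 7 = -8p + 3  ⇒  11p = 10  ⇒  p = 10/11.
Set the server's expected payoff from serve Body equal to that from serve Wide:
  the server's expected payoff from serve Body: q·(-6) + (1−q)·(-6) = -6
  the server's expected payoff from serve Wide: q·5 + (1−q)·(-7) = 12q - 7
  -6 = 12q - 7  ⇒  -12q = -1  ⇒  q = 1/12.

p = 10/11, q = 1/12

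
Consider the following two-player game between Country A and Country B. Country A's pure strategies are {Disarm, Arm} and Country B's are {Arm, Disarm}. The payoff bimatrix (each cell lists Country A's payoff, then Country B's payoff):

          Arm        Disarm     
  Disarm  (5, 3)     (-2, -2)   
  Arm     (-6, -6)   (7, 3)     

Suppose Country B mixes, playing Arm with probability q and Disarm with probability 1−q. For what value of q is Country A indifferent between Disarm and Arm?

q = 9/20

In a mixed equilibrium Country A is indifferent between Disarm and Arm; this condition fixes q.
  Country A's payoff to Disarm: q·5 + (1−q)·(-2) = 7q - 2
  Country A's payoff to Arm: q·(-6) + (1−q)·7 = -13q + 7
  7q - 2 = -13q + 7  ⇒  20q = 9  ⇒  q = 9/20.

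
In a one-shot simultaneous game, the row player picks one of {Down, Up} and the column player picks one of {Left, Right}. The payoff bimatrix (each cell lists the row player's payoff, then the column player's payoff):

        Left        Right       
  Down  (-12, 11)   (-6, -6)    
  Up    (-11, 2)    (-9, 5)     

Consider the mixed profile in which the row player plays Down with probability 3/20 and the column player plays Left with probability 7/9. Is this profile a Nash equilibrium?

Given the column player's mix q = 7/9, the row player's payoff from Down is -32/3 but from Up is -95/9. The row player strictly prefers Up, so the row player would not mix.
So the proposed profile is not a Nash equilibrium.

No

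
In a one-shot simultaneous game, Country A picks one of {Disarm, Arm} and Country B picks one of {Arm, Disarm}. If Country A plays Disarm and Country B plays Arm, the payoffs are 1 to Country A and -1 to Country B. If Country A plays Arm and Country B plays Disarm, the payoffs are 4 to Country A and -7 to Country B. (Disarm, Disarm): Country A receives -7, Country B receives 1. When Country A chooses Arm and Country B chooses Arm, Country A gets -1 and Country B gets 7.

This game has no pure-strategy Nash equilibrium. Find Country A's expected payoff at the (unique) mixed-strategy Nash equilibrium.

For Country A to be willing to mix, Country A must be indifferent between Disarm and Arm, which pins down Country B's mix.
  Country A's payoff from Disarm: q·1 + (1−q)·(-7) = 8q - 7
  Country A's payoff from Arm: q·(-1) + (1−q)·4 = -5q + 4
  8q - 7 = -5q + 4  ⇒  13q = 11  ⇒  q = 11/13.
At equilibrium Country A is indifferent across rows, so Country A's payoff equals the payoff from Disarm: (11/13)·1 + (2/13)·(-7) = -3/13.

-3/13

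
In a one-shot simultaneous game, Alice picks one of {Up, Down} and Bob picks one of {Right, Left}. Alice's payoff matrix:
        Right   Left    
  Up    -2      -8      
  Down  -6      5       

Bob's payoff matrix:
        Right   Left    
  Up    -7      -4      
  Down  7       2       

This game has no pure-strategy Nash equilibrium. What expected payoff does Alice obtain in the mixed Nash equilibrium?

Set Alice's expected payoff from Up equal to that from Down:
  Alice's payoff from Up: q·(-2) + (1−q)·(-8) = 6q - 8
  Alice's payoff from Down: q·(-6) + (1−q)·5 = -11q + 5
  6q - 8 = -11q + 5  ⇒  17q = 13  ⇒  q = 13/17.
At equilibrium Alice is indifferent across rows, so Alice's payoff equals the payoff from Up: (13/17)·(-2) + (4/17)·(-8) = -58/17.

-58/17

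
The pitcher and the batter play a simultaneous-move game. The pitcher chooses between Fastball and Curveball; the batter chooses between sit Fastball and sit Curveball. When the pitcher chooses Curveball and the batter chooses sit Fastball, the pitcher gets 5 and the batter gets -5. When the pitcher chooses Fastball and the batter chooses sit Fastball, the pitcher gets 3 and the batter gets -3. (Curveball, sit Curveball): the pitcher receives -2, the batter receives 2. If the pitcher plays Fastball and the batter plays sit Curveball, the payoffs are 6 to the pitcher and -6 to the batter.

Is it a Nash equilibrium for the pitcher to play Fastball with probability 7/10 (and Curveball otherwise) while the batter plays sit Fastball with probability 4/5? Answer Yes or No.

Check the batter's indifference given the pitcher's mix p = 7/10:
  payoff from sit Fastball = -18/5; payoff from sit Curveball = -18/5 — equal.
Check the pitcher's indifference given the batter's mix q = 4/5:
  payoff from Fastball = 18/5; payoff from Curveball = 18/5 — equal.
Both players are indifferent, so neither can profitably deviate.

Yes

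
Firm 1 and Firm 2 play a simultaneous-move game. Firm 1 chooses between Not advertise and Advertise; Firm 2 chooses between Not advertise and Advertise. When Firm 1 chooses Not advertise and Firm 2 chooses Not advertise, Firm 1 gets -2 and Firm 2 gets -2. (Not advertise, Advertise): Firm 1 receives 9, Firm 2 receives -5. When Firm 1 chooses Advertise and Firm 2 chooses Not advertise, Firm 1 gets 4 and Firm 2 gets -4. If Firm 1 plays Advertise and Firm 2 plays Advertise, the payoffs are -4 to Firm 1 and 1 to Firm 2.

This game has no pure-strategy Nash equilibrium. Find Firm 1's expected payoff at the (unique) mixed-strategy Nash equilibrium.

Firm 2's mix must leave Firm 1 indifferent between Not advertise and Advertise.
  Firm 1's payoff from Not advertise: q·(-2) + (1−q)·9 = -11q + 9
  Firm 1's payoff from Advertise: q·4 + (1−q)·(-4) = 8q - 4
  -11q + 9 = 8q - 4  ⇒  -19q = -13  ⇒  q = 13/19.
At equilibrium Firm 1 is indifferent across rows, so Firm 1's payoff equals the payoff from Not advertise: (13/19)·(-2) + (6/19)·9 = 28/19.

28/19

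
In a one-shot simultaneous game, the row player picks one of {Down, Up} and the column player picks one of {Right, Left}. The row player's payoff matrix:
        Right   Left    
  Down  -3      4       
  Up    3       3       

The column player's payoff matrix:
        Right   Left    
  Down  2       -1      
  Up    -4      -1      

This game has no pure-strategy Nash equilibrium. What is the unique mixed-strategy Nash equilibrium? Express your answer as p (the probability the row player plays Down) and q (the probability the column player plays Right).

Set the column player's expected payoff from Right equal to that from Left:
  the column player's payoff from Right: p·2 + (1−p)·(-4) = 6p - 4
  the column player's payoff from Left: p·(-1) + (1−p)·(-1) = -1
  6p - 4 = -1  ⇒  6p = 3  ⇒  p = 1/2.
For the row player to be willing to mix, the row player must be indifferent between Down and Up, which pins down the column player's mix.
  the row player's expected payoff from Down: q·(-3) + (1−q)·4 = -7q + 4
  the row player's expected payoff from Up: q·3 + (1−q)·3 = 3
  -7q + 4 = 3  ⇒  -7q = -1  ⇒  q = 1/7.

p = 1/2, q = 1/7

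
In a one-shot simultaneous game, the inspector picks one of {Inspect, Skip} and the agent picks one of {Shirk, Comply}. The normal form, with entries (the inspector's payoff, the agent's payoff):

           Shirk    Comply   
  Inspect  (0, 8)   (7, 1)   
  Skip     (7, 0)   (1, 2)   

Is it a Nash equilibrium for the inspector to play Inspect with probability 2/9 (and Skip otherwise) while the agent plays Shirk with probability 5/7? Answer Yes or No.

Given the agent's mix q = 5/7, the inspector's payoff from Inspect is 2 but from Skip is 37/7. The inspector strictly prefers Skip, so the inspector would not mix.
So the proposed profile is not a Nash equilibrium.

No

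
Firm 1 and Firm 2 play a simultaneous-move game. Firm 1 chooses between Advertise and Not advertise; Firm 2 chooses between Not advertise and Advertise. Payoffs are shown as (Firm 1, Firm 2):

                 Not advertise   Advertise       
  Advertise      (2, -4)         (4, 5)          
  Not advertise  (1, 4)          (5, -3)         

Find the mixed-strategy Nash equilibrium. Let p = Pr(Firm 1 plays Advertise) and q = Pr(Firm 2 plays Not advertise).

Firm 2's indifference between Not advertise and Advertise determines Firm 1's mixing probability p:
  Firm 2's expected payoff from Not advertise: p·(-4) + (1−p)·4 = -8p + 4
  Firm 2's expected payoff from Advertise: p·5 + (1−p)·(-3) = 8p - 3
  -8p + 4 = 8p - 3  ⇒  -16p = -7  ⇒  p = 7/16.
Set Firm 1's expected payoff from Advertise equal to that from Not advertise:
  Firm 1's payoff to Advertise: q·2 + (1−q)·4 = -2q + 4
  Firm 1's payoff to Not advertise: q·1 + (1−q)·5 = -4q + 5
  -2q + 4 = -4q + 5  ⇒  2q = 1  ⇒  q = 1/2.

p = 7/16, q = 1/2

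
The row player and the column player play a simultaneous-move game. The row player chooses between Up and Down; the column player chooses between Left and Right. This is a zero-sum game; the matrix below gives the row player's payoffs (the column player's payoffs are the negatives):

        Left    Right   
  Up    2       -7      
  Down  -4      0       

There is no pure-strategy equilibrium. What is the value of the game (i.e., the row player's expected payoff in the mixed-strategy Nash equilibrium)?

v = -28/13

For the row player to be willing to mix, the row player must be indifferent between Up and Down, which pins down the column player's mix.
  the row player's payoff from Up: q·2 + (1−q)·(-7) = 9q - 7
  the row player's payoff from Down: q·(-4) + (1−q)·0 = -4q
  9q - 7 = -4q  ⇒  13q = 7  ⇒  q = 7/13.
The value is the row player's expected payoff against this mix (using Up): (7/13)·2 + (6/13)·(-7) = -28/13.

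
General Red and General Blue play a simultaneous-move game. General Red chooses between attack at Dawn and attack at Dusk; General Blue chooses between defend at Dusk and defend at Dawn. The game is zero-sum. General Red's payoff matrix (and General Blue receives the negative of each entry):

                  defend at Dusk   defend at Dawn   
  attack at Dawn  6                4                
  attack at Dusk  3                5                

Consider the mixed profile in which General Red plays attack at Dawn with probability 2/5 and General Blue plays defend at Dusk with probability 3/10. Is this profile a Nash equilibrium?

No

Given General Red's mix p = 2/5, General Blue's payoff from defend at Dusk is -21/5 but from defend at Dawn is -23/5. General Blue strictly prefers defend at Dusk, so General Blue would not mix.
So the proposed profile is not a Nash equilibrium.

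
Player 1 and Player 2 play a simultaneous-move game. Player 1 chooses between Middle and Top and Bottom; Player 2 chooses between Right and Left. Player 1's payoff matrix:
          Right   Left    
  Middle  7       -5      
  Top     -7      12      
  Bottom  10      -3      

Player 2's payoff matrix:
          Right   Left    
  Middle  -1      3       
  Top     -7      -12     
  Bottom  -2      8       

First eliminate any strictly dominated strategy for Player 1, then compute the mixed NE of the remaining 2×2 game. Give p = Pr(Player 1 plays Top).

Player 1's strategy Middle is strictly dominated by Bottom: 10 > 7 and -3 > -5. Eliminate Middle.
Player 2's indifference between Right and Left determines Player 1's mixing probability p:
  Player 2's payoff to Right: p·(-7) + (1−p)·(-2) = -5p - 2
  Player 2's payoff to Left: p·(-12) + (1−p)·8 = -20p + 8
  -5p - 2 = -20p + 8  ⇒  15p = 10  ⇒  p = 2/3.

p = 2/3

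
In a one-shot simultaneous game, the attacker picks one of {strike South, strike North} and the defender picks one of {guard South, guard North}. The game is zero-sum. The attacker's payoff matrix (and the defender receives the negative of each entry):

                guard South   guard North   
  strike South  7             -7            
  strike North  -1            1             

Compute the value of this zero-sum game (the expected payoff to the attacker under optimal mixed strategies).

v = 0

The attacker's indifference between strike South and strike North determines the defender's mixing probability q:
  the attacker's payoff to strike South: q·7 + (1−q)·(-7) = 14q - 7
  the attacker's payoff to strike North: q·(-1) + (1−q)·1 = -2q + 1
  14q - 7 = -2q + 1  ⇒  16q = 8  ⇒  q = 1/2.
The value is the attacker's expected payoff against this mix (using strike South): (1/2)·7 + (1/2)·(-7) = 0.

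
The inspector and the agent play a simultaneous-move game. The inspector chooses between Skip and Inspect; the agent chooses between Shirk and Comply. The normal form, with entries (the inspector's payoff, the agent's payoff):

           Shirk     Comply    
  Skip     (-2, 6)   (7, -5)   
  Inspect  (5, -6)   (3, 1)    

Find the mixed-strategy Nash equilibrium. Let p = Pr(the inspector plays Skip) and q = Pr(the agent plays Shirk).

p = 7/18, q = 4/11

Set the agent's expected payoff from Shirk equal to that from Comply:
  the agent's payoff from Shirk: p·6 + (1−p)·(-6) = 12p - 6
  the agent's payoff from Comply: p·(-5) + (1−p)·1 = -6p + 1
  12p - 6 = -6p + 1  ⇒  18p = 7  ⇒  p = 7/18.
In a mixed equilibrium the inspector is indifferent between Skip and Inspect; this condition fixes q.
  the inspector's payoff from Skip: q·(-2) + (1−q)·7 = -9q + 7
  the inspector's payoff from Inspect: q·5 + (1−q)·3 = 2q + 3
  -9q + 7 = 2q + 3  ⇒  -11q = -4  ⇒  q = 4/11.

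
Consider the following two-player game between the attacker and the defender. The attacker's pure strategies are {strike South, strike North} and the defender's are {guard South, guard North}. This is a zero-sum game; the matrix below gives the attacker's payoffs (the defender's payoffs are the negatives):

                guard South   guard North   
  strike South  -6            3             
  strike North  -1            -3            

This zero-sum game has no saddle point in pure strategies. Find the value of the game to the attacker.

v = -21/11

For the attacker to be willing to mix, the attacker must be indifferent between strike South and strike North, which pins down the defender's mix.
  the attacker's payoff to strike South: q·(-6) + (1−q)·3 = -9q + 3
  the attacker's payoff to strike North: q·(-1) + (1−q)·(-3) = 2q - 3
  -9q + 3 = 2q - 3  ⇒  -11q = -6  ⇒  q = 6/11.
The value is the attacker's expected payoff against this mix (using strike South): (6/11)·(-6) + (5/11)·3 = -21/11.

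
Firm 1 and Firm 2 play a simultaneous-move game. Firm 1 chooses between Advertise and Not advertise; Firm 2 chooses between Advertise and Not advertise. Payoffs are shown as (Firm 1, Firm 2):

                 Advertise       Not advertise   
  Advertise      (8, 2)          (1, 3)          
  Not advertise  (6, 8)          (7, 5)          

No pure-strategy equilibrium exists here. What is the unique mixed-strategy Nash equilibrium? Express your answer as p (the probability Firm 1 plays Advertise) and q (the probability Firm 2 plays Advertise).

Firm 2's indifference between Advertise and Not advertise determines Firm 1's mixing probability p:
  Firm 2's payoff from Advertise: p·2 + (1−p)·8 = -6p + 8
  Firm 2's payoff from Not advertise: p·3 + (1−p)·5 = -2p + 5
  -6p + 8 = -2p + 5  ⇒  -4p = -3  ⇒  p = 3/4.
Firm 1's indifference between Advertise and Not advertise determines Firm 2's mixing probability q:
  Firm 1's payoff from Advertise: q·8 + (1−q)·1 = 7q + 1
  Firm 1's payoff from Not advertise: q·6 + (1−q)·7 = -q + 7
  7q + 1 = -q + 7  ⇒  8q = 6  ⇒  q = 3/4.

p = 3/4, q = 3/4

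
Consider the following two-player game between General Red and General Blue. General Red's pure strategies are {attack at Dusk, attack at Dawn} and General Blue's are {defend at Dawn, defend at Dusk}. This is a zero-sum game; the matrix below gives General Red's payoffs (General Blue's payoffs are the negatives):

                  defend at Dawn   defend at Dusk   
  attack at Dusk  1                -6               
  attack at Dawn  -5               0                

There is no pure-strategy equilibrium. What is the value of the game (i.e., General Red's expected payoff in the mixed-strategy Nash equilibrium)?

v = -5/2

For General Red to be willing to mix, General Red must be indifferent between attack at Dusk and attack at Dawn, which pins down General Blue's mix.
  General Red's payoff from attack at Dusk: q·1 + (1−q)·(-6) = 7q - 6
  General Red's payoff from attack at Dawn: q·(-5) + (1−q)·0 = -5q
  7q - 6 = -5q  ⇒  12q = 6  ⇒  q = 1/2.
The value is General Red's expected payoff against this mix (using attack at Dusk): (1/2)·1 + (1/2)·(-6) = -5/2.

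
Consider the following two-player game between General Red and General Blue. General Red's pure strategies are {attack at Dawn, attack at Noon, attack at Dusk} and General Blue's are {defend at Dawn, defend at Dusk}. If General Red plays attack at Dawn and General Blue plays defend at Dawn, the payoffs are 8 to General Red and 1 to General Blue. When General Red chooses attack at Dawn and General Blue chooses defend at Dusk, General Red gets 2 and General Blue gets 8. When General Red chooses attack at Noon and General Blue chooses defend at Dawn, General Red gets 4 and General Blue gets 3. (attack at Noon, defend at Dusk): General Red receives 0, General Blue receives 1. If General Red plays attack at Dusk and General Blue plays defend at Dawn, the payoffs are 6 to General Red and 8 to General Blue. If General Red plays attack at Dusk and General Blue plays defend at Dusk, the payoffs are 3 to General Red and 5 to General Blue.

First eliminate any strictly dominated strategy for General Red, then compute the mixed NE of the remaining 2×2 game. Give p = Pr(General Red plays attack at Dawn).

p = 3/10

General Red's strategy attack at Noon is strictly dominated by attack at Dusk: 6 > 4 and 3 > 0. Eliminate attack at Noon.
For General Blue to be willing to mix, General Blue must be indifferent between defend at Dawn and defend at Dusk, which pins down General Red's mix.
  General Blue's expected payoff from defend at Dawn: p·1 + (1−p)·8 = -7p + 8
  General Blue's expected payoff from defend at Dusk: p·8 + (1−p)·5 = 3p + 5
  -7p + 8 = 3p + 5  ⇒  -10p = -3  ⇒  p = 3/10.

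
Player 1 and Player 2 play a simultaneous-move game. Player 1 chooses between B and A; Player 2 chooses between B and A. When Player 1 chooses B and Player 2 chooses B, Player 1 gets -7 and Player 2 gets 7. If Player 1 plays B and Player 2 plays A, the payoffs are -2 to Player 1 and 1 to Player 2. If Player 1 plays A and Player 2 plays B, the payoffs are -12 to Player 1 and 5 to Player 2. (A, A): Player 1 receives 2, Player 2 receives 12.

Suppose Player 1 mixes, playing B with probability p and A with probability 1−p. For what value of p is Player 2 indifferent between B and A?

Set Player 2's expected payoff from B equal to that from A:
  Player 2's payoff to B: p·7 + (1−p)·5 = 2p + 5
  Player 2's payoff to A: p·1 + (1−p)·12 = -11p + 12
  2p + 5 = -11p + 12  ⇒  13p = 7  ⇒  p = 7/13.

p = 7/13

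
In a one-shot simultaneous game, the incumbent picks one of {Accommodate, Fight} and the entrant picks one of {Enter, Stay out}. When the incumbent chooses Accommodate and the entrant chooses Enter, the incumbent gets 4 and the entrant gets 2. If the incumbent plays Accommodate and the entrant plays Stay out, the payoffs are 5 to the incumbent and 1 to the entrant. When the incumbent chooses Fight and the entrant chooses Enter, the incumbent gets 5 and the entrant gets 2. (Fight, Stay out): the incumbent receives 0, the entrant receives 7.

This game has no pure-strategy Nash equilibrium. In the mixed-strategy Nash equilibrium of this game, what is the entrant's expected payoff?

Set the entrant's expected payoff from Enter equal to that from Stay out:
  the entrant's expected payoff from Enter: p·2 + (1−p)·2 = 2
  the entrant's expected payoff from Stay out: p·1 + (1−p)·7 = -6p + 7
  2 = -6p + 7  ⇒  6p = 5  ⇒  p = 5/6.
At equilibrium the entrant is indifferent across columns, so the entrant's payoff equals the payoff from Enter: (5/6)·2 + (1/6)·2 = 2.

2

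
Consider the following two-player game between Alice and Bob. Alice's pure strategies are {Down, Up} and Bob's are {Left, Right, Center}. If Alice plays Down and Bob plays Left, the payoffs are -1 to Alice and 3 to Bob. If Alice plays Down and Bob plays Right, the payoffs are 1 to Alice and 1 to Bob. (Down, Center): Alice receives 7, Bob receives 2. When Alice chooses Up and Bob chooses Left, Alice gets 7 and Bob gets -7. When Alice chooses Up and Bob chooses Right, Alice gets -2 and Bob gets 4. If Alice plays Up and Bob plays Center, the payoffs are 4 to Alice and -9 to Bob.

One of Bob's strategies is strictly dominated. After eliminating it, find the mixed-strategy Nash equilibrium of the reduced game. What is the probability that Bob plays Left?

Bob's strategy Center is strictly dominated by Left: 3 > 2 and -7 > -9. Eliminate Center.
For Alice to be willing to mix, Alice must be indifferent between Down and Up, which pins down Bob's mix.
  Alice's expected payoff from Down: q·(-1) + (1−q)·1 = -2q + 1
  Alice's expected payoff from Up: q·7 + (1−q)·(-2) = 9q - 2
  -2q + 1 = 9q - 2  ⇒  -11q = -3  ⇒  q = 3/11.

q = 3/11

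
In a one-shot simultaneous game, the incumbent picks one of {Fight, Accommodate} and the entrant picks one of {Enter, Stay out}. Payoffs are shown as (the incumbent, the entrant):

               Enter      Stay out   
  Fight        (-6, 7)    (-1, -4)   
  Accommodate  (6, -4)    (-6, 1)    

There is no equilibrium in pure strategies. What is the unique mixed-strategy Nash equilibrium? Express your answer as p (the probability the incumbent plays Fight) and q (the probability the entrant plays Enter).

The entrant's indifference between Enter and Stay out determines the incumbent's mixing probability p:
  the entrant's payoff to Enter: p·7 + (1−p)·(-4) = 11p - 4
  the entrant's payoff to Stay out: p·(-4) + (1−p)·1 = -5p + 1
  11p - 4 = -5p + 1  ⇒  16p = 5  ⇒  p = 5/16.
The incumbent's indifference between Fight and Accommodate determines the entrant's mixing probability q:
  the incumbent's payoff to Fight: q·(-6) + (1−q)·(-1) = -5q - 1
  the incumbent's payoff to Accommodate: q·6 + (1−q)·(-6) = 12q - 6
  -5q - 1 = 12q - 6  ⇒  -17q = -5  ⇒  q = 5/17.

p = 5/16, q = 5/17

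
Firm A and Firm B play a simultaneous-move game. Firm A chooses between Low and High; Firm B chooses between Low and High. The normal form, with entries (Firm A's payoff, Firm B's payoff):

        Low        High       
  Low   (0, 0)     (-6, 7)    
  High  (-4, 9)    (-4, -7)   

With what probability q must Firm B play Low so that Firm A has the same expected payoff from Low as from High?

q = 1/3

Firm A's indifference between Low and High determines Firm B's mixing probability q:
  Firm A's payoff to Low: q·0 + (1−q)·(-6) = 6q - 6
  Firm A's payoff to High: q·(-4) + (1−q)·(-4) = -4
  6q - 6 = -4  ⇒  6q = 2  ⇒  q = 1/3.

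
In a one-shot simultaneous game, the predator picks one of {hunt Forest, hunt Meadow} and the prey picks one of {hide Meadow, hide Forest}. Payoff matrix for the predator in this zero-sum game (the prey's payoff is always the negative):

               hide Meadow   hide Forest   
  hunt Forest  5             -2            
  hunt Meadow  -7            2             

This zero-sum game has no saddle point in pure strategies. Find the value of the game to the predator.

v = -1/4

For the predator to be willing to mix, the predator must be indifferent between hunt Forest and hunt Meadow, which pins down the prey's mix.
  the predator's payoff to hunt Forest: q·5 + (1−q)·(-2) = 7q - 2
  the predator's payoff to hunt Meadow: q·(-7) + (1−q)·2 = -9q + 2
  7q - 2 = -9q + 2  ⇒  16q = 4  ⇒  q = 1/4.
The value is the predator's expected payoff against this mix (using hunt Forest): (1/4)·5 + (3/4)·(-2) = -1/4.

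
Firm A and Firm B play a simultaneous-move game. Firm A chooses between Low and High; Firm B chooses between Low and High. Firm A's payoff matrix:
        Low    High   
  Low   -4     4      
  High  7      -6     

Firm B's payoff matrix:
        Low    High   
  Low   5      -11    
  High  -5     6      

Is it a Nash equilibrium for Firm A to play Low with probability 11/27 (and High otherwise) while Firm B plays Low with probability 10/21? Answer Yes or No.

Check Firm B's indifference given Firm A's mix p = 11/27:
  payoff from Low = -25/27; payoff from High = -25/27 — equal.
Check Firm A's indifference given Firm B's mix q = 10/21:
  payoff from Low = 4/21; payoff from High = 4/21 — equal.
Both players are indifferent, so neither can profitably deviate.

Yes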